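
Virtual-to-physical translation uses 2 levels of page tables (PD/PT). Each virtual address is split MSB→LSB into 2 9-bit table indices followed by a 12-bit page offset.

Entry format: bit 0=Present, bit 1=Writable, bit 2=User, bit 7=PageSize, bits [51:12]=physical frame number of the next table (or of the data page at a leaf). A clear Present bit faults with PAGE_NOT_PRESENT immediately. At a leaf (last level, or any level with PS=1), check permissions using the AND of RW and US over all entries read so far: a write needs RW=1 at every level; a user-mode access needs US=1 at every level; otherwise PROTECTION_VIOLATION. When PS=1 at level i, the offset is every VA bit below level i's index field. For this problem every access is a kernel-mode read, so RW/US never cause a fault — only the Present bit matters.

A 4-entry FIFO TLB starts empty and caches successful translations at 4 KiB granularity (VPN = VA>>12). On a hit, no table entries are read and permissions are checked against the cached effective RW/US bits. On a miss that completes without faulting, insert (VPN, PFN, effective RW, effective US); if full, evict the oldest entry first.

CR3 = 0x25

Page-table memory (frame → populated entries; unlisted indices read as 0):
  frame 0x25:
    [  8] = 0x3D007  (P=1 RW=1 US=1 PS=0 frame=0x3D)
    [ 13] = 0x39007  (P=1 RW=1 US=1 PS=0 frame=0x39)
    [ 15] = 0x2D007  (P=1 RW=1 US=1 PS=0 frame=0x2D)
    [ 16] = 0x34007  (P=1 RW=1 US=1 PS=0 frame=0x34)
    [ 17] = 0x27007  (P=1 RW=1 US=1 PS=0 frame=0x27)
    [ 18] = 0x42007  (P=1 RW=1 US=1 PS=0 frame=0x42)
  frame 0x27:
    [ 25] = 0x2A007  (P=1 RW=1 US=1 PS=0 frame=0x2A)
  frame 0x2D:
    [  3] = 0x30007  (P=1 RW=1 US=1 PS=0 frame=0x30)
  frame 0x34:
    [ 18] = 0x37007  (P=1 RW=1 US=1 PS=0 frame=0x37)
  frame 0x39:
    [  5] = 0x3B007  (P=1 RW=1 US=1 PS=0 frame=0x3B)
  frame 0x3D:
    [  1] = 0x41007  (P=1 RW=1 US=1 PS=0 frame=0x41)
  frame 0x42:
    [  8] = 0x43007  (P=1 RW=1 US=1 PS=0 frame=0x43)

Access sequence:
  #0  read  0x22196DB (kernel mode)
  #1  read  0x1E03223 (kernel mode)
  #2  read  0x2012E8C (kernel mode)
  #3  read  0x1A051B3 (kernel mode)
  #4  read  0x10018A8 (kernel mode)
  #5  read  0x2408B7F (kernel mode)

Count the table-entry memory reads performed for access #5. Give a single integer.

Trace:
#0 VA=0x22196DB (r,kernel):
  L0 @0x25[17] → 0x27007  P=1,RW=1,US=1,PS=0
  L1 @0x27[25] → 0x2A007  P=1,RW=1,US=1,PS=0
  ✓ 0x2A6DB  — 2 lookups
#1 VA=0x1E03223 (r,kernel):
  L0 @0x25[15] → 0x2D007  P=1,RW=1,US=1,PS=0
  L1 @0x2D[3] → 0x30007  P=1,RW=1,US=1,PS=0
  ✓ 0x30223  — 2 lookups
#2 VA=0x2012E8C (r,kernel):
  L0 @0x25[16] → 0x34007  P=1,RW=1,US=1,PS=0
  L1 @0x34[18] → 0x37007  P=1,RW=1,US=1,PS=0
  ✓ 0x37E8C  — 2 lookups
#3 VA=0x1A051B3 (r,kernel):
  L0 @0x25[13] → 0x39007  P=1,RW=1,US=1,PS=0
  L1 @0x39[5] → 0x3B007  P=1,RW=1,US=1,PS=0
  ✓ 0x3B1B3  — 2 lookups
#4 VA=0x10018A8 (r,kernel):
  L0 @0x25[8] → 0x3D007  P=1,RW=1,US=1,PS=0
  L1 @0x3D[1] → 0x41007  P=1,RW=1,US=1,PS=0
  ✓ 0x418A8  — 2 lookups
#5 VA=0x2408B7F (r,kernel):
  L0 @0x25[18] → 0x42007  P=1,RW=1,US=1,PS=0
  L1 @0x42[8] → 0x43007  P=1,RW=1,US=1,PS=0
  ✓ 0x43B7F  — 2 lookups

Entries read for #5: 2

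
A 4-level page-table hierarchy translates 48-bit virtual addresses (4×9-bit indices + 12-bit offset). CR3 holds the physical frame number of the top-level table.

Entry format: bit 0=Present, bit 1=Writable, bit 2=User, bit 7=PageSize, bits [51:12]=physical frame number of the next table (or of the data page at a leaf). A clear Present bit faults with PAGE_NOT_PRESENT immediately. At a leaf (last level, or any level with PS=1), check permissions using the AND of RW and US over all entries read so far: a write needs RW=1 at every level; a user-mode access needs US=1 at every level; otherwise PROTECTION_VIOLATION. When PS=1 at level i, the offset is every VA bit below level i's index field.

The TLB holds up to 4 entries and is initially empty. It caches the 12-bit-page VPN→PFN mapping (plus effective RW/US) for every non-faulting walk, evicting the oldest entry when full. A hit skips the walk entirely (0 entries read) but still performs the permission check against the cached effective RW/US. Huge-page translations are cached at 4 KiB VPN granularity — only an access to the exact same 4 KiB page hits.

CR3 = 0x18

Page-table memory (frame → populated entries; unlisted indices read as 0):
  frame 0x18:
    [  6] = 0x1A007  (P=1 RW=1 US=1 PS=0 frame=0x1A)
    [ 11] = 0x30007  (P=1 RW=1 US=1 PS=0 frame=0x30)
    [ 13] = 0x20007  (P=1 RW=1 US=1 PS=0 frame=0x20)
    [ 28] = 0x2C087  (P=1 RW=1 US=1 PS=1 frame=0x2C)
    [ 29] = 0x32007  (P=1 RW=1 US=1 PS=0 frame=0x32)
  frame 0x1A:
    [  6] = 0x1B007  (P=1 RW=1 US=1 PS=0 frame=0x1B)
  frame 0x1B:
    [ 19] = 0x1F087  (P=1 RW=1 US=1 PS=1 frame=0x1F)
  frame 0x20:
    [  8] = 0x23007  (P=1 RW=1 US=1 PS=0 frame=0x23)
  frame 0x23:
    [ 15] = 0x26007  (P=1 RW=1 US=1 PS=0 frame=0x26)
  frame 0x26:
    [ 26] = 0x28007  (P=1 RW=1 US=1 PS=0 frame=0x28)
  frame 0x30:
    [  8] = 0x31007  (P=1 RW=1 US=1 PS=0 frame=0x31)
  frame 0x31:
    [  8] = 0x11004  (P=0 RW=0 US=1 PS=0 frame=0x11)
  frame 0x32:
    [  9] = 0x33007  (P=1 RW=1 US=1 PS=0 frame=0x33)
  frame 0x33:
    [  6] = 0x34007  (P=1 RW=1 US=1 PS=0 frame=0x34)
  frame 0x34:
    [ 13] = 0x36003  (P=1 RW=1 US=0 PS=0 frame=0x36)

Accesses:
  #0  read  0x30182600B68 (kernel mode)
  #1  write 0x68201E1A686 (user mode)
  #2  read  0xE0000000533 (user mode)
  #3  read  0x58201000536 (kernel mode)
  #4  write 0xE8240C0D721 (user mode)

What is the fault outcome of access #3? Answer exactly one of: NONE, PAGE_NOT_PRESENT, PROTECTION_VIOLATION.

Walk each access:
#0 VA=0x30182600B68 (r,kernel):
  [0] read 0x18 idx=6: raw=0x1A007 flags P=1 W=1 U=1 S=0
  [1] read 0x1A idx=6: raw=0x1B007 flags P=1 W=1 U=1 S=0
  [2] read 0x1B idx=19: raw=0x1F087 flags P=1 W=1 U=1 S=1
  → PA=0x1FB68 (huge @L2)  (3 entries read)
#1 VA=0x68201E1A686 (w,user):
  [0] read 0x18 idx=13: raw=0x20007 flags P=1 W=1 U=1 S=0
  [1] read 0x20 idx=8: raw=0x23007 flags P=1 W=1 U=1 S=0
  [2] read 0x23 idx=15: raw=0x26007 flags P=1 W=1 U=1 S=0
  [3] read 0x26 idx=26: raw=0x28007 flags P=1 W=1 U=1 S=0
  → PA=0x28686  (4 entries read)
#2 VA=0xE0000000533 (r,user):
  [0] read 0x18 idx=28: raw=0x2C087 flags P=1 W=1 U=1 S=1
  → PA=0x2C533 (huge @L0)  (1 entries read)
#3 VA=0x58201000536 (r,kernel):
  [0] read 0x18 idx=11: raw=0x30007 flags P=1 W=1 U=1 S=0
  [1] read 0x30 idx=8: raw=0x31007 flags P=1 W=1 U=1 S=0
  [2] read 0x31 idx=8: raw=0x11004 flags P=0 W=0 U=1 S=0
  ⇒ fault: PAGE_NOT_PRESENT  — 3 lookups
#4 VA=0xE8240C0D721 (w,user):
  [0] read 0x18 idx=29: raw=0x32007 flags P=1 W=1 U=1 S=0
  [1] read 0x32 idx=9: raw=0x33007 flags P=1 W=1 U=1 S=0
  [2] read 0x33 idx=6: raw=0x34007 flags P=1 W=1 U=1 S=0
  [3] read 0x34 idx=13: raw=0x36003 flags P=1 W=1 U=0 S=0
  ⇒ fault: PROTECTION_VIOLATION  — 4 lookups

Access #3 fault: PAGE_NOT_PRESENT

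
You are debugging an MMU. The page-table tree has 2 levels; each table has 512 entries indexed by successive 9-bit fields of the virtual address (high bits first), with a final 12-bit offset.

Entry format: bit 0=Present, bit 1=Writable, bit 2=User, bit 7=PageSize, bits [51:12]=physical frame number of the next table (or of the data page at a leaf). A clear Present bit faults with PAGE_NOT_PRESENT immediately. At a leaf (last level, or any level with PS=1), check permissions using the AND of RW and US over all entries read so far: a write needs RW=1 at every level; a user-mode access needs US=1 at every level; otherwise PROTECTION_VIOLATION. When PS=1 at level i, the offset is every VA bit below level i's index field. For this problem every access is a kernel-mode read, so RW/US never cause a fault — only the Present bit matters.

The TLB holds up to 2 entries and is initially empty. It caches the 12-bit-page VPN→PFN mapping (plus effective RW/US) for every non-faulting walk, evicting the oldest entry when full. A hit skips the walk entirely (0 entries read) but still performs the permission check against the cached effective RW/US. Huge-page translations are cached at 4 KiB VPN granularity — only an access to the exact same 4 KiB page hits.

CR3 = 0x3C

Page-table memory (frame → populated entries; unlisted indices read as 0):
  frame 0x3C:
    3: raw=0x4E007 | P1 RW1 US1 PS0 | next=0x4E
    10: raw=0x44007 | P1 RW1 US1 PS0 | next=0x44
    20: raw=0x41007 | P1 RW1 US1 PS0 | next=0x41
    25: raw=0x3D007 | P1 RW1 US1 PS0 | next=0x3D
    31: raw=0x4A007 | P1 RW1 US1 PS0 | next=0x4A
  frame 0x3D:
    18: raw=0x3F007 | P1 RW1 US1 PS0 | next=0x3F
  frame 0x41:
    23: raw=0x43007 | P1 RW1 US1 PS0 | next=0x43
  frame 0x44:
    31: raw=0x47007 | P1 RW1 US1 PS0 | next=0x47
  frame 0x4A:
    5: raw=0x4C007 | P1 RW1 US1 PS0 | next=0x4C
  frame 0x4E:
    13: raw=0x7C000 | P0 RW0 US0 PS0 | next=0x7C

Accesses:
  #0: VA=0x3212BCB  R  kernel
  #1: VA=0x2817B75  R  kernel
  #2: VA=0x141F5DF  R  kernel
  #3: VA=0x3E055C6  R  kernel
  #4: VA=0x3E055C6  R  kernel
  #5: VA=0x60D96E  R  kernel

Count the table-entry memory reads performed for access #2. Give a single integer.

Per-access translation:
#0 VA=0x3212BCB (r,kernel):
  L0 @0x3C[25] → 0x3D007  P=1,RW=1,US=1,PS=0
  L1 @0x3D[18] → 0x3F007  P=1,RW=1,US=1,PS=0
  → PA=0x3FBCB  (2 entries read)
#1 VA=0x2817B75 (r,kernel):
  L0 @0x3C[20] → 0x41007  P=1,RW=1,US=1,PS=0
  L1 @0x41[23] → 0x43007  P=1,RW=1,US=1,PS=0
  → PA=0x43B75  (2 entries read)
#2 VA=0x141F5DF (r,kernel):
  L0 @0x3C[10] → 0x44007  P=1,RW=1,US=1,PS=0
  L1 @0x44[31] → 0x47007  P=1,RW=1,US=1,PS=0
  → PA=0x475DF  (2 entries read)
#3 VA=0x3E055C6 (r,kernel):
  L0 @0x3C[31] → 0x4A007  P=1,RW=1,US=1,PS=0
  L1 @0x4A[5] → 0x4C007  P=1,RW=1,US=1,PS=0
  → PA=0x4C5C6  (2 entries read)
#4 VA=0x3E055C6 (r,kernel):
  TLB hit vpn=0x3E05 → PA=0x4C5C6
#5 VA=0x60D96E (r,kernel):
  L0 @0x3C[3] → 0x4E007  P=1,RW=1,US=1,PS=0
  L1 @0x4E[13] → 0x7C000  P=0,RW=0,US=0,PS=0
  ✗ PAGE_NOT_PRESENT  [2 reads]

Entries read for #2: 2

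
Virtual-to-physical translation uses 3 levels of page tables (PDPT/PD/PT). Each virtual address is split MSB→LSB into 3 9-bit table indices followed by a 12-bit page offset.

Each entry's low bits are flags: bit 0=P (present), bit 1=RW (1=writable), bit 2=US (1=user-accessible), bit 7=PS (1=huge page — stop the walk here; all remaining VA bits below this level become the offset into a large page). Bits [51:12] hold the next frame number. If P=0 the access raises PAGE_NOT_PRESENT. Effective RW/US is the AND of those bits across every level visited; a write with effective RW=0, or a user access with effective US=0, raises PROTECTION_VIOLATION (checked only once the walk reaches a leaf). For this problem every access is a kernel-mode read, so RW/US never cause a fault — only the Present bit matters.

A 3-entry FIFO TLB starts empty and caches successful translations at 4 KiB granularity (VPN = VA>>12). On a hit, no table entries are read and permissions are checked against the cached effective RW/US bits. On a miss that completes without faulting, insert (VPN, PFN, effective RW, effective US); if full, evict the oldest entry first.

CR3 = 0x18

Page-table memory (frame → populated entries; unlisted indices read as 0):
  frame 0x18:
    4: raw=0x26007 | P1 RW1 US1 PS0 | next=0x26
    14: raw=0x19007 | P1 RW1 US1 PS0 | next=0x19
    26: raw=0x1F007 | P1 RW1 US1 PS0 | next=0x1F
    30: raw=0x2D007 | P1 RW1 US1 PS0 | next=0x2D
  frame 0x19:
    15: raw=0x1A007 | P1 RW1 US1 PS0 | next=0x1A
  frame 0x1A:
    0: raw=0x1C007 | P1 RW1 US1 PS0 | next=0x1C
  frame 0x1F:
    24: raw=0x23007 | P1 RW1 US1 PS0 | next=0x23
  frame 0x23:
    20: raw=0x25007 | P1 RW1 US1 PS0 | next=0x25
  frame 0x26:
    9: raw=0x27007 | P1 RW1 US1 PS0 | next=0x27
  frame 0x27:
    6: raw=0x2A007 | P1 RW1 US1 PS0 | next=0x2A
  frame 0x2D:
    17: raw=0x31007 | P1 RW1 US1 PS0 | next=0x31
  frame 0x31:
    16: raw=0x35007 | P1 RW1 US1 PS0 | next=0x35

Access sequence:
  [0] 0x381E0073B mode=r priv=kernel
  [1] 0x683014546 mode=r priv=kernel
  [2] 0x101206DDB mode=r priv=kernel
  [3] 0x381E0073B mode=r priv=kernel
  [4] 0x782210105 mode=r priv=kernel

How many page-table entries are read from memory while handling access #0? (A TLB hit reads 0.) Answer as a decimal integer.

Trace:
#0 VA=0x381E0073B (r,kernel):
  [0] read 0x18 idx=14: raw=0x19007 flags P=1 W=1 U=1 S=0
  [1] read 0x19 idx=15: raw=0x1A007 flags P=1 W=1 U=1 S=0
  [2] read 0x1A idx=0: raw=0x1C007 flags P=1 W=1 U=1 S=0
  ✓ 0x1C73B  — 3 lookups
#1 VA=0x683014546 (r,kernel):
  [0] read 0x18 idx=26: raw=0x1F007 flags P=1 W=1 U=1 S=0
  [1] read 0x1F idx=24: raw=0x23007 flags P=1 W=1 U=1 S=0
  [2] read 0x23 idx=20: raw=0x25007 flags P=1 W=1 U=1 S=0
  ✓ 0x25546  — 3 lookups
#2 VA=0x101206DDB (r,kernel):
  [0] read 0x18 idx=4: raw=0x26007 flags P=1 W=1 U=1 S=0
  [1] read 0x26 idx=9: raw=0x27007 flags P=1 W=1 U=1 S=0
  [2] read 0x27 idx=6: raw=0x2A007 flags P=1 W=1 U=1 S=0
  ✓ 0x2ADDB  — 3 lookups
#3 VA=0x381E0073B (r,kernel):
  TLB hit vpn=0x381E00 → PA=0x1C73B
#4 VA=0x782210105 (r,kernel):
  [0] read 0x18 idx=30: raw=0x2D007 flags P=1 W=1 U=1 S=0
  [1] read 0x2D idx=17: raw=0x31007 flags P=1 W=1 U=1 S=0
  [2] read 0x31 idx=16: raw=0x35007 flags P=1 W=1 U=1 S=0
  ✓ 0x35105  — 3 lookups

Entries read for #0: 3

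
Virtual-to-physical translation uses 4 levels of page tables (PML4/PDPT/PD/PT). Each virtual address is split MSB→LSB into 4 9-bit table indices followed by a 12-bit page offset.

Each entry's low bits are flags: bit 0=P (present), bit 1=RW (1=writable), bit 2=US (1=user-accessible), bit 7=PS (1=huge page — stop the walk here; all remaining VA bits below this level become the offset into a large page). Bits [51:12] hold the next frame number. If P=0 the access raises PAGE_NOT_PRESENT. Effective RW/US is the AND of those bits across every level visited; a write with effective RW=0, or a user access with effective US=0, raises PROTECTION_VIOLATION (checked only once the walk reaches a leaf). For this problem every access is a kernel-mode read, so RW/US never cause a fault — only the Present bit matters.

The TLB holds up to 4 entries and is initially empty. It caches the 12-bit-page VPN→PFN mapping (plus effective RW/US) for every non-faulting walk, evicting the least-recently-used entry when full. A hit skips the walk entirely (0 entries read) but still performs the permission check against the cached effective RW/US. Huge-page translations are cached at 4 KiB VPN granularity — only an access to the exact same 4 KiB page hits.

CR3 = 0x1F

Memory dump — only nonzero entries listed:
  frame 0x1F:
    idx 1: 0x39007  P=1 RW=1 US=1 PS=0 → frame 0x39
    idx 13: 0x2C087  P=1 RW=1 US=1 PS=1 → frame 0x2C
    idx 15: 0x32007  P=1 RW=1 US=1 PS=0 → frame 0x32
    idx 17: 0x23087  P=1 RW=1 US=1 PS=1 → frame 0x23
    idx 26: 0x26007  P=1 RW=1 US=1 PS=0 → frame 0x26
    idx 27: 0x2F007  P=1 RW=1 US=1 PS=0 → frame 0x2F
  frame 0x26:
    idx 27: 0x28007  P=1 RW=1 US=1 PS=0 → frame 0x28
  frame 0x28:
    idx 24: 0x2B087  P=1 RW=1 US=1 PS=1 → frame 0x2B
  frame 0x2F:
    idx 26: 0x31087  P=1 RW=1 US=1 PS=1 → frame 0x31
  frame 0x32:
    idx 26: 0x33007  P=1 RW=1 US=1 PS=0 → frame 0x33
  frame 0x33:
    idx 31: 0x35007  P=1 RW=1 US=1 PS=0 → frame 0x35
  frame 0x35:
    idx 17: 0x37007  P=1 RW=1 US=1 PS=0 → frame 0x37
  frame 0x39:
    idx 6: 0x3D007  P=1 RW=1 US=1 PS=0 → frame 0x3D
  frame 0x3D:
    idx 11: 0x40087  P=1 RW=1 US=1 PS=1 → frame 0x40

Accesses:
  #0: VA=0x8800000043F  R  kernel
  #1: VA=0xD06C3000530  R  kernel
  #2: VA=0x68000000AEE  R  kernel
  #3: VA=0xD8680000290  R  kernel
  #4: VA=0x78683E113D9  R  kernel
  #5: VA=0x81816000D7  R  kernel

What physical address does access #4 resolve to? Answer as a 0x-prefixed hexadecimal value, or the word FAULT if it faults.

Per-access translation:
#0 VA=0x8800000043F (r,kernel):
  [0] read 0x1F idx=17: raw=0x23087 flags P=1 W=1 U=1 S=1
  ⇒ phys 0x2343F (huge @L0)  [1 reads]
#1 VA=0xD06C3000530 (r,kernel):
  [0] read 0x1F idx=26: raw=0x26007 flags P=1 W=1 U=1 S=0
  [1] read 0x26 idx=27: raw=0x28007 flags P=1 W=1 U=1 S=0
  [2] read 0x28 idx=24: raw=0x2B087 flags P=1 W=1 U=1 S=1
  ⇒ phys 0x2B530 (huge @L2)  [3 reads]
#2 VA=0x68000000AEE (r,kernel):
  [0] read 0x1F idx=13: raw=0x2C087 flags P=1 W=1 U=1 S=1
  ⇒ phys 0x2CAEE (huge @L0)  [1 reads]
#3 VA=0xD8680000290 (r,kernel):
  [0] read 0x1F idx=27: raw=0x2F007 flags P=1 W=1 U=1 S=0
  [1] read 0x2F idx=26: raw=0x31087 flags P=1 W=1 U=1 S=1
  ⇒ phys 0x31290 (huge @L1)  [2 reads]
#4 VA=0x78683E113D9 (r,kernel):
  [0] read 0x1F idx=15: raw=0x32007 flags P=1 W=1 U=1 S=0
  [1] read 0x32 idx=26: raw=0x33007 flags P=1 W=1 U=1 S=0
  [2] read 0x33 idx=31: raw=0x35007 flags P=1 W=1 U=1 S=0
  [3] read 0x35 idx=17: raw=0x37007 flags P=1 W=1 U=1 S=0
  ⇒ phys 0x373D9  [4 reads]
#5 VA=0x81816000D7 (r,kernel):
  [0] read 0x1F idx=1: raw=0x39007 flags P=1 W=1 U=1 S=0
  [1] read 0x39 idx=6: raw=0x3D007 flags P=1 W=1 U=1 S=0
  [2] read 0x3D idx=11: raw=0x40087 flags P=1 W=1 U=1 S=1
  ⇒ phys 0x400D7 (huge @L2)  [3 reads]

Access #4 PA: 0x373D9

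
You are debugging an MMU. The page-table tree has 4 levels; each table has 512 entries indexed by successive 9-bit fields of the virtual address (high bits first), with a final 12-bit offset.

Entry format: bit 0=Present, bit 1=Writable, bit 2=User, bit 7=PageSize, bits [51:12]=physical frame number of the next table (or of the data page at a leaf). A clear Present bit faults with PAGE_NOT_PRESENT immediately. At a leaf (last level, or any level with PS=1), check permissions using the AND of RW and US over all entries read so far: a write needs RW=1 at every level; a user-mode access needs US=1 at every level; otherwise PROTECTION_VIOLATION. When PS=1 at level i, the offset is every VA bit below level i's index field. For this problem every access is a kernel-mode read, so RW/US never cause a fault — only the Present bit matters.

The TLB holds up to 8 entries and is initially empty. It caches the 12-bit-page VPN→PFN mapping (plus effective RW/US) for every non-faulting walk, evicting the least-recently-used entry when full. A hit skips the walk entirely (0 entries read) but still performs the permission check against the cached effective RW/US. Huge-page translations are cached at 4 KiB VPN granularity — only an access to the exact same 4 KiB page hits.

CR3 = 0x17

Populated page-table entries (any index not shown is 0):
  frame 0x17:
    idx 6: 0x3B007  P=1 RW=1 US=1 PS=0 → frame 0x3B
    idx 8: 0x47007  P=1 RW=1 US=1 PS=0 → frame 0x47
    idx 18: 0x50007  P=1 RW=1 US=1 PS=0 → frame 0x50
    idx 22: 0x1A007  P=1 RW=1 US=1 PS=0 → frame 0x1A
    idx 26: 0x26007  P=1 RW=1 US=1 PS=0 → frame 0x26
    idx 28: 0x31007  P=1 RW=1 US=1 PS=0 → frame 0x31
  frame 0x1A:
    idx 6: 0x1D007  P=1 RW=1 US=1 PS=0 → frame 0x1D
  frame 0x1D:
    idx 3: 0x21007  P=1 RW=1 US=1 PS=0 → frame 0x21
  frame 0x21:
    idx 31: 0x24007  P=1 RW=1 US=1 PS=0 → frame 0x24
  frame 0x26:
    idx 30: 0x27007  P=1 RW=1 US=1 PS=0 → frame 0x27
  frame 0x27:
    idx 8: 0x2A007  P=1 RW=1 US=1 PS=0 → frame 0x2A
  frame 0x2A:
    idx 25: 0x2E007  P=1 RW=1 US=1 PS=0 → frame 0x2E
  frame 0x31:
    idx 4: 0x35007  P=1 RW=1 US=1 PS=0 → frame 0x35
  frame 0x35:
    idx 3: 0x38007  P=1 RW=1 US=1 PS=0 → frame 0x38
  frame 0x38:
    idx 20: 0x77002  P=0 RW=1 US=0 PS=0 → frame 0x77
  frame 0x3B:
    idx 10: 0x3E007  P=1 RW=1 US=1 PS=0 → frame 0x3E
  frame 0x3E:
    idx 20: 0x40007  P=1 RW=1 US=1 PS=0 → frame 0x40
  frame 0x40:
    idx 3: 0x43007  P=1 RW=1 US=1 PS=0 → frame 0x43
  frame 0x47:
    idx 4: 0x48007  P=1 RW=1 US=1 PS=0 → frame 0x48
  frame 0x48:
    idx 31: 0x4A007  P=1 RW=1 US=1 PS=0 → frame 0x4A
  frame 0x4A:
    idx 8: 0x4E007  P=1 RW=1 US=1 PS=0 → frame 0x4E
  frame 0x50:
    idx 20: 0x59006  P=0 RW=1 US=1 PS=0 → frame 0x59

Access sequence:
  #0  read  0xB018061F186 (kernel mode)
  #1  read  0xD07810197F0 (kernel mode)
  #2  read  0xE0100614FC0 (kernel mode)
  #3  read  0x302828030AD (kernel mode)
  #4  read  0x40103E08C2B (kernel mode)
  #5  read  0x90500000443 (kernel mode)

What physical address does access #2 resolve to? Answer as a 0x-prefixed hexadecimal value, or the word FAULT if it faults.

Walk each access:
#0 VA=0xB018061F186 (r,kernel):
  [0] read 0x17 idx=22: raw=0x1A007 flags P=1 W=1 U=1 S=0
  [1] read 0x1A idx=6: raw=0x1D007 flags P=1 W=1 U=1 S=0
  [2] read 0x1D idx=3: raw=0x21007 flags P=1 W=1 U=1 S=0
  [3] read 0x21 idx=31: raw=0x24007 flags P=1 W=1 U=1 S=0
  ✓ 0x24186  — 4 lookups
#1 VA=0xD07810197F0 (r,kernel):
  [0] read 0x17 idx=26: raw=0x26007 flags P=1 W=1 U=1 S=0
  [1] read 0x26 idx=30: raw=0x27007 flags P=1 W=1 U=1 S=0
  [2] read 0x27 idx=8: raw=0x2A007 flags P=1 W=1 U=1 S=0
  [3] read 0x2A idx=25: raw=0x2E007 flags P=1 W=1 U=1 S=0
  ✓ 0x2E7F0  — 4 lookups
#2 VA=0xE0100614FC0 (r,kernel):
  [0] read 0x17 idx=28: raw=0x31007 flags P=1 W=1 U=1 S=0
  [1] read 0x31 idx=4: raw=0x35007 flags P=1 W=1 U=1 S=0
  [2] read 0x35 idx=3: raw=0x38007 flags P=1 W=1 U=1 S=0
  [3] read 0x38 idx=20: raw=0x77002 flags P=0 W=1 U=0 S=0
  ⇒ fault: PAGE_NOT_PRESENT  — 4 lookups
#3 VA=0x302828030AD (r,kernel):
  [0] read 0x17 idx=6: raw=0x3B007 flags P=1 W=1 U=1 S=0
  [1] read 0x3B idx=10: raw=0x3E007 flags P=1 W=1 U=1 S=0
  [2] read 0x3E idx=20: raw=0x40007 flags P=1 W=1 U=1 S=0
  [3] read 0x40 idx=3: raw=0x43007 flags P=1 W=1 U=1 S=0
  ✓ 0x430AD  — 4 lookups
#4 VA=0x40103E08C2B (r,kernel):
  [0] read 0x17 idx=8: raw=0x47007 flags P=1 W=1 U=1 S=0
  [1] read 0x47 idx=4: raw=0x48007 flags P=1 W=1 U=1 S=0
  [2] read 0x48 idx=31: raw=0x4A007 flags P=1 W=1 U=1 S=0
  [3] read 0x4A idx=8: raw=0x4E007 flags P=1 W=1 U=1 S=0
  ✓ 0x4EC2B  — 4 lookups
#5 VA=0x90500000443 (r,kernel):
  [0] read 0x17 idx=18: raw=0x50007 flags P=1 W=1 U=1 S=0
  [1] read 0x50 idx=20: raw=0x59006 flags P=0 W=1 U=1 S=0
  ⇒ fault: PAGE_NOT_PRESENT  — 2 lookups

Access #2 PA: FAULT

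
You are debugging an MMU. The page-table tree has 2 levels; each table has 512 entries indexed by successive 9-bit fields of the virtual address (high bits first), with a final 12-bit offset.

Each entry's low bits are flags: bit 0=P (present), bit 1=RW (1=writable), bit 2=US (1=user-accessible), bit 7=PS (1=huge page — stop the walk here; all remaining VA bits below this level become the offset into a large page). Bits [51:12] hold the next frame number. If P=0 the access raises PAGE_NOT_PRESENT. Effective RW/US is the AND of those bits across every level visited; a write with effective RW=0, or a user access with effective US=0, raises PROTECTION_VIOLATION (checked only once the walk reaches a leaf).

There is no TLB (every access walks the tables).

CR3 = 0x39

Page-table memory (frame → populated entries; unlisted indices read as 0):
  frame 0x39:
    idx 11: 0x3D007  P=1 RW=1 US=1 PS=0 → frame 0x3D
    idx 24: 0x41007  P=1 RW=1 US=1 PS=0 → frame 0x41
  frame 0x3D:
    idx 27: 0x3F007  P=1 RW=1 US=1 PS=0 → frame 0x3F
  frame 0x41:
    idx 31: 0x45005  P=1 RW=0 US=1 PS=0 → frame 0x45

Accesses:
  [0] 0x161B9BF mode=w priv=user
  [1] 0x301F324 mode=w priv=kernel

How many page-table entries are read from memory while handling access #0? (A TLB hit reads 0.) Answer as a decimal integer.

Walk each access:
#0 VA=0x161B9BF (w,user):
  [0] read 0x39 idx=11: raw=0x3D007 flags P=1 W=1 U=1 S=0
  [1] read 0x3D idx=27: raw=0x3F007 flags P=1 W=1 U=1 S=0
  ✓ 0x3F9BF  — 2 lookups
#1 VA=0x301F324 (w,kernel):
  [0] read 0x39 idx=24: raw=0x41007 flags P=1 W=1 U=1 S=0
  [1] read 0x41 idx=31: raw=0x45005 flags P=1 W=0 U=1 S=0
  ✗ PROTECTION_VIOLATION  [2 reads]

Entries read for #0: 2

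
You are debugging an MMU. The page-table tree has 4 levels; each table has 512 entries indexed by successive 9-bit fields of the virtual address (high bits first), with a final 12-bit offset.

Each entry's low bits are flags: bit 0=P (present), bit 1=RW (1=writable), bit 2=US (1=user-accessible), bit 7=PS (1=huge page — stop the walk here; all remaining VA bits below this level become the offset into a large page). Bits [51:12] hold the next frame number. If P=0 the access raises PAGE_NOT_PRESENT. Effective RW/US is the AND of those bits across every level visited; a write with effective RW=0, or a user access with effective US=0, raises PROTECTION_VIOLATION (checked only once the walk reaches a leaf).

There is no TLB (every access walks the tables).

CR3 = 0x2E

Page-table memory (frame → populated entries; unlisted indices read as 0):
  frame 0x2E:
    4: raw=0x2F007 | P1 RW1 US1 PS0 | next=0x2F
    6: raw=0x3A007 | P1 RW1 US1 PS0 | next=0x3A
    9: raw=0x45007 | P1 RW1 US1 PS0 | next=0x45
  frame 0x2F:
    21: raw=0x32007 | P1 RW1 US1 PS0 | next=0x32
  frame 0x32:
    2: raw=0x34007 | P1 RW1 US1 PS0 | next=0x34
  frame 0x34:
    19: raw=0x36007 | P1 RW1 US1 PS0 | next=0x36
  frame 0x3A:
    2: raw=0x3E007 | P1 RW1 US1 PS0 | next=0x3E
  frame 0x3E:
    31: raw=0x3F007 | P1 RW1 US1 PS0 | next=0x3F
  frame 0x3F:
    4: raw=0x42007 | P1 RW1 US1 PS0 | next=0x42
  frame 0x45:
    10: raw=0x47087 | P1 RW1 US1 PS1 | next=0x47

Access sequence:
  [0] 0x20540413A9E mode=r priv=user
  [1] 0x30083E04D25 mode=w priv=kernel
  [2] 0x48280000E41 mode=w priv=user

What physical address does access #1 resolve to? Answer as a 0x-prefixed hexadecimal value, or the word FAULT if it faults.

Trace:
#0 VA=0x20540413A9E (r,user):
  [0] read 0x2E idx=4: raw=0x2F007 flags P=1 W=1 U=1 S=0
  [1] read 0x2F idx=21: raw=0x32007 flags P=1 W=1 U=1 S=0
  [2] read 0x32 idx=2: raw=0x34007 flags P=1 W=1 U=1 S=0
  [3] read 0x34 idx=19: raw=0x36007 flags P=1 W=1 U=1 S=0
  ✓ 0x36A9E  — 4 lookups
#1 VA=0x30083E04D25 (w,kernel):
  [0] read 0x2E idx=6: raw=0x3A007 flags P=1 W=1 U=1 S=0
  [1] read 0x3A idx=2: raw=0x3E007 flags P=1 W=1 U=1 S=0
  [2] read 0x3E idx=31: raw=0x3F007 flags P=1 W=1 U=1 S=0
  [3] read 0x3F idx=4: raw=0x42007 flags P=1 W=1 U=1 S=0
  ✓ 0x42D25  — 4 lookups
#2 VA=0x48280000E41 (w,user):
  [0] read 0x2E idx=9: raw=0x45007 flags P=1 W=1 U=1 S=0
  [1] read 0x45 idx=10: raw=0x47087 flags P=1 W=1 U=1 S=1
  ✓ 0x47E41 (huge @L1)  — 2 lookups

Access #1 PA: 0x42D25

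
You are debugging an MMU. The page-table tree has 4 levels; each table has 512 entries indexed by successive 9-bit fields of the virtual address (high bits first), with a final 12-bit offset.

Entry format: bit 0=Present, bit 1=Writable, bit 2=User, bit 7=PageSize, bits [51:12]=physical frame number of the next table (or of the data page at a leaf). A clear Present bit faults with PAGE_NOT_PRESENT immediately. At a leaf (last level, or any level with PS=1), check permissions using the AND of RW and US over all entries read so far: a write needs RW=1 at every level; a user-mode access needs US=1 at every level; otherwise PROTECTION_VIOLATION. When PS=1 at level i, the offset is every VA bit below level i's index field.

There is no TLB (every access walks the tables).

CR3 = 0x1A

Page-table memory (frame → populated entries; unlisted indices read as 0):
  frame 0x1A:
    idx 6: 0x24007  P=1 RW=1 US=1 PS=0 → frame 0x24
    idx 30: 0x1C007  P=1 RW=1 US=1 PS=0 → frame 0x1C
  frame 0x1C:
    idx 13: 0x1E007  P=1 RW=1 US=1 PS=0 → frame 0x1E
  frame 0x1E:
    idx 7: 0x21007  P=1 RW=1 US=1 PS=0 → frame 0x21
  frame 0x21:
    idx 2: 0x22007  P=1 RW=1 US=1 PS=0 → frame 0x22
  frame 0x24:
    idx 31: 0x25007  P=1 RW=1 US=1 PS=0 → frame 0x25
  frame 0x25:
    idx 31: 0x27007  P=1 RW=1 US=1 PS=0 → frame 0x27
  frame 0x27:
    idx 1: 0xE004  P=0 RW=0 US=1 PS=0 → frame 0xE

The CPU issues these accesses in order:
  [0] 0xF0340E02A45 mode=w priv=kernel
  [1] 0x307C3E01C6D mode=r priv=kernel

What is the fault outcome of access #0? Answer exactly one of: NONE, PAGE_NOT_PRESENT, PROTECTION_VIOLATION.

Walk each access:
#0 VA=0xF0340E02A45 (w,kernel):
  L0: frame=0x1A idx=30 entry=0x1C007 [P=1 RW=1 US=1 PS=0]
  L1: frame=0x1C idx=13 entry=0x1E007 [P=1 RW=1 US=1 PS=0]
  L2: frame=0x1E idx=7 entry=0x21007 [P=1 RW=1 US=1 PS=0]
  L3: frame=0x21 idx=2 entry=0x22007 [P=1 RW=1 US=1 PS=0]
  ✓ 0x22A45  — 4 lookups
#1 VA=0x307C3E01C6D (r,kernel):
  L0: frame=0x1A idx=6 entry=0x24007 [P=1 RW=1 US=1 PS=0]
  L1: frame=0x24 idx=31 entry=0x25007 [P=1 RW=1 US=1 PS=0]
  L2: frame=0x25 idx=31 entry=0x27007 [P=1 RW=1 US=1 PS=0]
  L3: frame=0x27 idx=1 entry=0xE004 [P=0 RW=0 US=1 PS=0]
  ⇒ fault: PAGE_NOT_PRESENT  — 4 lookups

Access #0 fault: NONE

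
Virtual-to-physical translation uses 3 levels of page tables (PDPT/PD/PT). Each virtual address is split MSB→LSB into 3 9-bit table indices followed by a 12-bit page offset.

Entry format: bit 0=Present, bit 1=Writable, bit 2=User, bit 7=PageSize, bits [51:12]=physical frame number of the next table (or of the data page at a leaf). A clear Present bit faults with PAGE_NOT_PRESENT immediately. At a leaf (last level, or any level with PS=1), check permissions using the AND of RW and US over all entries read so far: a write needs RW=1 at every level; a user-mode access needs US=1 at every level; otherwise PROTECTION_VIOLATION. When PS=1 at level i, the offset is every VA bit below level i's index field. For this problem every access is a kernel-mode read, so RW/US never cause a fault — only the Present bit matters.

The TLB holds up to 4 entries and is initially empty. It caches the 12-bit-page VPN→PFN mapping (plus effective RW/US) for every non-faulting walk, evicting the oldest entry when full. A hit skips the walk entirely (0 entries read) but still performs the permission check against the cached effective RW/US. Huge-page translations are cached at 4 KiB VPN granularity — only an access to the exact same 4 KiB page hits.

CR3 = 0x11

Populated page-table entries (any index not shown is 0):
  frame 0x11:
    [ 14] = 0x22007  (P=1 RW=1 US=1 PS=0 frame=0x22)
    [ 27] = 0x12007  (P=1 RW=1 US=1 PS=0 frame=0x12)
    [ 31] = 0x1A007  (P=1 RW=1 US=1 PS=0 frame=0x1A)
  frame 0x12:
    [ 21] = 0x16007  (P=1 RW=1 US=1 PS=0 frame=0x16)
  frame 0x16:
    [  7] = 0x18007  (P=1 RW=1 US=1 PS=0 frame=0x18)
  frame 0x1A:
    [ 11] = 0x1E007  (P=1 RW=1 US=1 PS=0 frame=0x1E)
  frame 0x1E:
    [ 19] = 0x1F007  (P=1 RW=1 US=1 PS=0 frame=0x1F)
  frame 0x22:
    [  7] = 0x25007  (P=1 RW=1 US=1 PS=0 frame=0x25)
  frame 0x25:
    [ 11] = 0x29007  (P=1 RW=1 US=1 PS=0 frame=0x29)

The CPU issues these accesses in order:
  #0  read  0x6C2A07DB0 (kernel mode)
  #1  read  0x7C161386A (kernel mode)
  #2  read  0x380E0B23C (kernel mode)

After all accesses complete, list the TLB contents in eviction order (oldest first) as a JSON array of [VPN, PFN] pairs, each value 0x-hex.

Per-access translation:
#0 VA=0x6C2A07DB0 (r,kernel):
  L0 @0x11[27] → 0x12007  P=1,RW=1,US=1,PS=0
  L1 @0x12[21] → 0x16007  P=1,RW=1,US=1,PS=0
  L2 @0x16[7] → 0x18007  P=1,RW=1,US=1,PS=0
  ⇒ phys 0x18DB0  [3 reads]
#1 VA=0x7C161386A (r,kernel):
  L0 @0x11[31] → 0x1A007  P=1,RW=1,US=1,PS=0
  L1 @0x1A[11] → 0x1E007  P=1,RW=1,US=1,PS=0
  L2 @0x1E[19] → 0x1F007  P=1,RW=1,US=1,PS=0
  ⇒ phys 0x1F86A  [3 reads]
#2 VA=0x380E0B23C (r,kernel):
  L0 @0x11[14] → 0x22007  P=1,RW=1,US=1,PS=0
  L1 @0x22[7] → 0x25007  P=1,RW=1,US=1,PS=0
  L2 @0x25[11] → 0x29007  P=1,RW=1,US=1,PS=0
  ⇒ phys 0x2923C  [3 reads]

TLB: [["0x6C2A07", "0x18"], ["0x7C1613", "0x1F"], ["0x380E0B", "0x29"]]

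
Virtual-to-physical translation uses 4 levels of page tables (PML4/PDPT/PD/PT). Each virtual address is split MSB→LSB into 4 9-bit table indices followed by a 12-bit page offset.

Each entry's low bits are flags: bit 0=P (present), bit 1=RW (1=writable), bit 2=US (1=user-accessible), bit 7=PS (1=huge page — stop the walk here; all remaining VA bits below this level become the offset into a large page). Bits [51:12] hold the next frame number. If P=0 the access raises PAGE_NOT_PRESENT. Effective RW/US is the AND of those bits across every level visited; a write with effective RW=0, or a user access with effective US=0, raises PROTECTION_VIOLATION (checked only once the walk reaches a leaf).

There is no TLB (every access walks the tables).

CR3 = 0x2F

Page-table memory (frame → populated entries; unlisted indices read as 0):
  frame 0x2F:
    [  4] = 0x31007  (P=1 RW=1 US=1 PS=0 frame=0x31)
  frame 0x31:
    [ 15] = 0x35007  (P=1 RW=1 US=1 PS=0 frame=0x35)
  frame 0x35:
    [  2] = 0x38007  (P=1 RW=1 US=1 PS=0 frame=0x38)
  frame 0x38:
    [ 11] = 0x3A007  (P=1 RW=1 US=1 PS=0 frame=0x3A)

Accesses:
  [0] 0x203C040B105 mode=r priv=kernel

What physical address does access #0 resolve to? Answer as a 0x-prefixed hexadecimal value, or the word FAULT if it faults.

Trace:
#0 VA=0x203C040B105 (r,kernel):
  L0: frame=0x2F idx=4 entry=0x31007 [P=1 RW=1 US=1 PS=0]
  L1: frame=0x31 idx=15 entry=0x35007 [P=1 RW=1 US=1 PS=0]
  L2: frame=0x35 idx=2 entry=0x38007 [P=1 RW=1 US=1 PS=0]
  L3: frame=0x38 idx=11 entry=0x3A007 [P=1 RW=1 US=1 PS=0]
  → PA=0x3A105  (4 entries read)

Access #0 PA: 0x3A105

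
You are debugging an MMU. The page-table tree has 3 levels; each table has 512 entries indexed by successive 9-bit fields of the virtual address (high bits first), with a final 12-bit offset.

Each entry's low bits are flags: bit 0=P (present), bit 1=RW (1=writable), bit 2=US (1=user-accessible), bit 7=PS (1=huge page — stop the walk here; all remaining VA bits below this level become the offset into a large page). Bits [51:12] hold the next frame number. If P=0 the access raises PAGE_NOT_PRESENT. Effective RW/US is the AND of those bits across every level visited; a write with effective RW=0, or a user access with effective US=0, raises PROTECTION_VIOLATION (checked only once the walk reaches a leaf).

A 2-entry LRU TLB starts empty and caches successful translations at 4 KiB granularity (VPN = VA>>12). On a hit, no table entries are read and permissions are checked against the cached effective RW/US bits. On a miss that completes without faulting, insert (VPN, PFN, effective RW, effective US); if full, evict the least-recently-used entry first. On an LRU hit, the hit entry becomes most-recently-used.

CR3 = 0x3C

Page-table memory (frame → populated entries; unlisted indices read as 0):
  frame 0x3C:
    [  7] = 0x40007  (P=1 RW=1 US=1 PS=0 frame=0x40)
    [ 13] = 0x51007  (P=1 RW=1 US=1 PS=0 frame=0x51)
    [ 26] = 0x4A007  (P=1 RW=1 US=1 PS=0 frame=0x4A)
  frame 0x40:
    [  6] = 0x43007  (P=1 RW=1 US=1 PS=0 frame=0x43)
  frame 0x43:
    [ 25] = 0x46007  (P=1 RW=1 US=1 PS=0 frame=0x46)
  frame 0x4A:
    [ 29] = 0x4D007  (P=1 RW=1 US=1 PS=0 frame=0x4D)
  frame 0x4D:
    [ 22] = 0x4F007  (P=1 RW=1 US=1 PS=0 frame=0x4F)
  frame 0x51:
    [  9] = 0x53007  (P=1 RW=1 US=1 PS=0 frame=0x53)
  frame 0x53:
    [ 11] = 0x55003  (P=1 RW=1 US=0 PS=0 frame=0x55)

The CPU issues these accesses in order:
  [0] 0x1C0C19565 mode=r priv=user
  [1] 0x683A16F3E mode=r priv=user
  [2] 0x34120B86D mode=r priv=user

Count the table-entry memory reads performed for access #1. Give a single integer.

Per-access translation:
#0 VA=0x1C0C19565 (r,user):
  [0] read 0x3C idx=7: raw=0x40007 flags P=1 W=1 U=1 S=0
  [1] read 0x40 idx=6: raw=0x43007 flags P=1 W=1 U=1 S=0
  [2] read 0x43 idx=25: raw=0x46007 flags P=1 W=1 U=1 S=0
  ⇒ phys 0x46565  [3 reads]
#1 VA=0x683A16F3E (r,user):
  [0] read 0x3C idx=26: raw=0x4A007 flags P=1 W=1 U=1 S=0
  [1] read 0x4A idx=29: raw=0x4D007 flags P=1 W=1 U=1 S=0
  [2] read 0x4D idx=22: raw=0x4F007 flags P=1 W=1 U=1 S=0
  ⇒ phys 0x4FF3E  [3 reads]
#2 VA=0x34120B86D (r,user):
  [0] read 0x3C idx=13: raw=0x51007 flags P=1 W=1 U=1 S=0
  [1] read 0x51 idx=9: raw=0x53007 flags P=1 W=1 U=1 S=0
  [2] read 0x53 idx=11: raw=0x55003 flags P=1 W=1 U=0 S=0
  ⇒ fault: PROTECTION_VIOLATION  — 3 lookups

Entries read for #1: 3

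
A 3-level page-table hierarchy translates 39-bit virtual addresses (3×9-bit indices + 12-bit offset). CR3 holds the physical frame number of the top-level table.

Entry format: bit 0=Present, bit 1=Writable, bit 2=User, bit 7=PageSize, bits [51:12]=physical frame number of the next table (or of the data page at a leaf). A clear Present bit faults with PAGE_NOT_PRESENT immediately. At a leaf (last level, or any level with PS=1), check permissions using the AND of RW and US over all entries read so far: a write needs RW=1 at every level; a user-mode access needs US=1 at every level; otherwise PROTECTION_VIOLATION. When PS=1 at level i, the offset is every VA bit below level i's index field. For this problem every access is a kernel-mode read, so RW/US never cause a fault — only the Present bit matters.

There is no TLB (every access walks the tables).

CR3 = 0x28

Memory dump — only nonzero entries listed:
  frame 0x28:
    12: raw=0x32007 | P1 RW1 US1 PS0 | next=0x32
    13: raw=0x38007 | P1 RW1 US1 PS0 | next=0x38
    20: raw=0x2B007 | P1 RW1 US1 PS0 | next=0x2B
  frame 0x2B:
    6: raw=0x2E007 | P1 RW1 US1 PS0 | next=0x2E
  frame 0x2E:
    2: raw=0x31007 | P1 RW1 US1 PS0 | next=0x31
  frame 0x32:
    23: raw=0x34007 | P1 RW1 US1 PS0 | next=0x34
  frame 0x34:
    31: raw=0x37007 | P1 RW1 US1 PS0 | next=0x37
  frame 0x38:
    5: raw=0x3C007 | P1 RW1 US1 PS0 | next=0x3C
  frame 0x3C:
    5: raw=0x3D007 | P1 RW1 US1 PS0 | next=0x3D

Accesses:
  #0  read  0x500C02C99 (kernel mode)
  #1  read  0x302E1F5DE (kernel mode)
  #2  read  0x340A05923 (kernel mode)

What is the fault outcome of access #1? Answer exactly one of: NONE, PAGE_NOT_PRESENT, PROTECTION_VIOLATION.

Walk each access:
#0 VA=0x500C02C99 (r,kernel):
  L0: frame=0x28 idx=20 entry=0x2B007 [P=1 RW=1 US=1 PS=0]
  L1: frame=0x2B idx=6 entry=0x2E007 [P=1 RW=1 US=1 PS=0]
  L2: frame=0x2E idx=2 entry=0x31007 [P=1 RW=1 US=1 PS=0]
  ⇒ phys 0x31C99  [3 reads]
#1 VA=0x302E1F5DE (r,kernel):
  L0: frame=0x28 idx=12 entry=0x32007 [P=1 RW=1 US=1 PS=0]
  L1: frame=0x32 idx=23 entry=0x34007 [P=1 RW=1 US=1 PS=0]
  L2: frame=0x34 idx=31 entry=0x37007 [P=1 RW=1 US=1 PS=0]
  ⇒ phys 0x375DE  [3 reads]
#2 VA=0x340A05923 (r,kernel):
  L0: frame=0x28 idx=13 entry=0x38007 [P=1 RW=1 US=1 PS=0]
  L1: frame=0x38 idx=5 entry=0x3C007 [P=1 RW=1 US=1 PS=0]
  L2: frame=0x3C idx=5 entry=0x3D007 [P=1 RW=1 US=1 PS=0]
  ⇒ phys 0x3D923  [3 reads]

Access #1 fault: NONE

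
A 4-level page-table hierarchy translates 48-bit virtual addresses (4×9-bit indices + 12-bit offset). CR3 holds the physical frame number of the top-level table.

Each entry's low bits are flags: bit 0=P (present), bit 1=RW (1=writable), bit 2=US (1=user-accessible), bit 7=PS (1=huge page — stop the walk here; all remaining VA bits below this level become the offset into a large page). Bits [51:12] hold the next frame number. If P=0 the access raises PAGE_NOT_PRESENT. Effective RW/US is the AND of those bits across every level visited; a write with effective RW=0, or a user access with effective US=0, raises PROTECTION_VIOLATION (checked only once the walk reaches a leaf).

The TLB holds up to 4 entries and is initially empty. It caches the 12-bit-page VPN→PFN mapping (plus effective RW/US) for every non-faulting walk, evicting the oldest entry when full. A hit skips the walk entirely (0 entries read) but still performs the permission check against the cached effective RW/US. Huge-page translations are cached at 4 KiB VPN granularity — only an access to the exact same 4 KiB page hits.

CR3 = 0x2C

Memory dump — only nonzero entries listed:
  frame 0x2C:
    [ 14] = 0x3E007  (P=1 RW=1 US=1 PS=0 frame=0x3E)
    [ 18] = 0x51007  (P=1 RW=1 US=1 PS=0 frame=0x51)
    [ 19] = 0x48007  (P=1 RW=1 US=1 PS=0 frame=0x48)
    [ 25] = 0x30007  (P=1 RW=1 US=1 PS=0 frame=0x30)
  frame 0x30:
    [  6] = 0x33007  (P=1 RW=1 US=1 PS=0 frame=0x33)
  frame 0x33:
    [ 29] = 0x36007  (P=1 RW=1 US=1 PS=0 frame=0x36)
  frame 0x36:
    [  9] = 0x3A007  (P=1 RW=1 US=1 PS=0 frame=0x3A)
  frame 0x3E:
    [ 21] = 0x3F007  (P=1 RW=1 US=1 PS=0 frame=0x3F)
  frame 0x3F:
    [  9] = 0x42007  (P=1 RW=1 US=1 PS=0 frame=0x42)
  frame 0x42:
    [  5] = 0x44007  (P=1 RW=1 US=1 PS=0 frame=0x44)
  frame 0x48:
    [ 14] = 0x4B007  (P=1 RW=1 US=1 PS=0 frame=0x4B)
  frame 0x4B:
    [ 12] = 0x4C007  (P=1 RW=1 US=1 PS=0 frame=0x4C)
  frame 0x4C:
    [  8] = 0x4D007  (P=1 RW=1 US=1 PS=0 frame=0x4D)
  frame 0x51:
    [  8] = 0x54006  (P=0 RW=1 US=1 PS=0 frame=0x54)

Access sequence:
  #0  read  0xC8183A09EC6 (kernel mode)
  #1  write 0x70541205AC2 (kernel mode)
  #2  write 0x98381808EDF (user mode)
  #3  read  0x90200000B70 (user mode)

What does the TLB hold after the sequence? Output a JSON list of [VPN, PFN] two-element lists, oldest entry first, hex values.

Per-access translation:
#0 VA=0xC8183A09EC6 (r,kernel):
  lvl0: tbl 0x2C, slot 25 ⇒ 0x30007 (P1/RW1/US1/PS0)
  lvl1: tbl 0x30, slot 6 ⇒ 0x33007 (P1/RW1/US1/PS0)
  lvl2: tbl 0x33, slot 29 ⇒ 0x36007 (P1/RW1/US1/PS0)
  lvl3: tbl 0x36, slot 9 ⇒ 0x3A007 (P1/RW1/US1/PS0)
  ⇒ phys 0x3AEC6  [4 reads]
#1 VA=0x70541205AC2 (w,kernel):
  lvl0: tbl 0x2C, slot 14 ⇒ 0x3E007 (P1/RW1/US1/PS0)
  lvl1: tbl 0x3E, slot 21 ⇒ 0x3F007 (P1/RW1/US1/PS0)
  lvl2: tbl 0x3F, slot 9 ⇒ 0x42007 (P1/RW1/US1/PS0)
  lvl3: tbl 0x42, slot 5 ⇒ 0x44007 (P1/RW1/US1/PS0)
  ⇒ phys 0x44AC2  [4 reads]
#2 VA=0x98381808EDF (w,user):
  lvl0: tbl 0x2C, slot 19 ⇒ 0x48007 (P1/RW1/US1/PS0)
  lvl1: tbl 0x48, slot 14 ⇒ 0x4B007 (P1/RW1/US1/PS0)
  lvl2: tbl 0x4B, slot 12 ⇒ 0x4C007 (P1/RW1/US1/PS0)
  lvl3: tbl 0x4C, slot 8 ⇒ 0x4D007 (P1/RW1/US1/PS0)
  ⇒ phys 0x4DEDF  [4 reads]
#3 VA=0x90200000B70 (r,user):
  lvl0: tbl 0x2C, slot 18 ⇒ 0x51007 (P1/RW1/US1/PS0)
  lvl1: tbl 0x51, slot 8 ⇒ 0x54006 (P0/RW1/US1/PS0)
  ⇒ fault: PAGE_NOT_PRESENT  — 2 lookups

TLB: [["0xC8183A09", "0x3A"], ["0x70541205", "0x44"], ["0x98381808", "0x4D"]]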